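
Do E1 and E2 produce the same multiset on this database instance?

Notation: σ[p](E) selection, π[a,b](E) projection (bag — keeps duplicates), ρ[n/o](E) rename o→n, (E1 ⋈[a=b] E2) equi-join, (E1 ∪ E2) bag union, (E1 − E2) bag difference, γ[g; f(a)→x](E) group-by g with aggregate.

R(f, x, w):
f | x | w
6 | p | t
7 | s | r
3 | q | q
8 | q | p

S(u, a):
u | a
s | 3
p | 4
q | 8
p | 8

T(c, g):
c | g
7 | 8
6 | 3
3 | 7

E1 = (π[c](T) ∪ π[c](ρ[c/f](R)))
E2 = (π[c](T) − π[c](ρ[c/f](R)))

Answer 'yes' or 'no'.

E1 subexpression sizes:
  T → 3
  π[c](T) → 3
  R → 4
  ρ[c/f](R) → 4
  π[c](ρ[c/f](R)) → 4
  (π[c](T) ∪ π[c](ρ[c/f](R))) → 7
E2 subexpression sizes:
  T → 3
  π[c](T) → 3
  R → 4
  ρ[c/f](R) → 4
  π[c](ρ[c/f](R)) → 4
  (π[c](T) − π[c](ρ[c/f](R))) → 0

E1 result:
c
3
3
6
6
7
7
8
E2 result:
c
(0 rows)
Witness: (6,) appears 2× in E1 but 0× in E2.

no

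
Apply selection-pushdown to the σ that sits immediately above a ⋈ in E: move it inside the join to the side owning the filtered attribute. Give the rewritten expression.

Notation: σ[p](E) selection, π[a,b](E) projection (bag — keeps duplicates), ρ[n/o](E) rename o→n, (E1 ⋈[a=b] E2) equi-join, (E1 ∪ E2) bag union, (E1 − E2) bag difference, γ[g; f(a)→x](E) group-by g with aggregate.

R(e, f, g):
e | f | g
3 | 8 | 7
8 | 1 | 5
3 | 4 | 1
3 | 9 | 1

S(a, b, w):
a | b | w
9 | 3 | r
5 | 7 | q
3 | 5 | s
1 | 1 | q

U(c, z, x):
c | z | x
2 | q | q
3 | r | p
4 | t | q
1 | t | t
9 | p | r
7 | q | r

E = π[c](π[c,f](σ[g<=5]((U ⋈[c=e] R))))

σ filters on g, owned by the right side.
E' = π[c](π[c,f]((U ⋈[c=e] σ[g<=5](R))))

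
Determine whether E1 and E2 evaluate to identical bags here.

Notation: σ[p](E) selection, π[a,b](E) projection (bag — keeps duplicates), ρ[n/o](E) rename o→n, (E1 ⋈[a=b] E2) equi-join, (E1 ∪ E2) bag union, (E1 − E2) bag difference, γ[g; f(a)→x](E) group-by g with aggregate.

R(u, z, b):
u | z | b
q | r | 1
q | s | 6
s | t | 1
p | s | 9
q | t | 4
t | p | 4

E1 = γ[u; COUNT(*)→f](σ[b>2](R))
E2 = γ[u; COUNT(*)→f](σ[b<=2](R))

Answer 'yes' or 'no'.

E1 row counts bottom-up:
  R → 6
  σ[b>2](R) → 4
  γ[u; COUNT(*)→f](σ[b>2](R)) → 3
E2 row counts bottom-up:
  R → 6
  σ[b<=2](R) → 2
  γ[u; COUNT(*)→f](σ[b<=2](R)) → 2

E1 result:
u | f
p | 1
q | 2
t | 1
E2 result:
u | f
q | 1
s | 1
Witness: ('s', 1) appears 0× in E1 but 1× in E2.

no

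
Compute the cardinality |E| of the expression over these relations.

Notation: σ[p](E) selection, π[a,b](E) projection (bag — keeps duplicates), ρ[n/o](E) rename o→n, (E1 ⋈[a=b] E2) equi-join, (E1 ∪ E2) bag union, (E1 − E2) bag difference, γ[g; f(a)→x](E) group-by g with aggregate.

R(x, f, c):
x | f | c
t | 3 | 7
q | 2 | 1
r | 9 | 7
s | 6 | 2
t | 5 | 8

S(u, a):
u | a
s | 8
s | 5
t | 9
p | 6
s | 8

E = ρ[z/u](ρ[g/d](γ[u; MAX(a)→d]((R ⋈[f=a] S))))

Stepwise |·|:
  R → 5
  S → 5
  (R ⋈[f=a] S) → 3
  γ[u; MAX(a)→d]((R ⋈[f=a] S)) → 3
  ρ[g/d](γ[u; MAX(a)→d]((R ⋈[f=a] S))) → 3
  ρ[z/u](ρ[g/d](γ[u; MAX(a)→d]((R ⋈[f=a] S)))) → 3

|E| = 3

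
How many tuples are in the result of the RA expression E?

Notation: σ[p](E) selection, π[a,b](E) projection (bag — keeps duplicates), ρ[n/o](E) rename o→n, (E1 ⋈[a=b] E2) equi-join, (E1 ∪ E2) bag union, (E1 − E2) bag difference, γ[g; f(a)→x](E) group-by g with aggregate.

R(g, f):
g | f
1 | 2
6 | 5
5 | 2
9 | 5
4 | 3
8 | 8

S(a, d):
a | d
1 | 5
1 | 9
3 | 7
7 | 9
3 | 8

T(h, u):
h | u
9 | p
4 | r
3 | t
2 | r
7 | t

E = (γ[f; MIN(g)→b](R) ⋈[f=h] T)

Stepwise |·|:
  R → 6
  γ[f; MIN(g)→b](R) → 4
  T → 5
  (γ[f; MIN(g)→b](R) ⋈[f=h] T) → 2

|E| = 2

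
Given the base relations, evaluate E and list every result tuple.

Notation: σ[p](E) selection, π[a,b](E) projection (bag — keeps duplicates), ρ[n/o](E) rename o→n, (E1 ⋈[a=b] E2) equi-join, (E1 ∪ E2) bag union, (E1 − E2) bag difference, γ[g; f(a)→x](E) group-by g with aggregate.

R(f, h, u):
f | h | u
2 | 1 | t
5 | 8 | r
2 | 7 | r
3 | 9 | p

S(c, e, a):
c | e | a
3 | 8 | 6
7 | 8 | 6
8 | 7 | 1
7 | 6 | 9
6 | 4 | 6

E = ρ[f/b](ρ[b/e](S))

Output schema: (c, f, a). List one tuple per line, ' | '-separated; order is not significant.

Row counts bottom-up:
  S → 5
  ρ[b/e](S) → 5
  ρ[f/b](ρ[b/e](S)) → 5

== RESULT ==
c | f | a
3 | 8 | 6
6 | 4 | 6
7 | 6 | 9
7 | 8 | 6
8 | 7 | 1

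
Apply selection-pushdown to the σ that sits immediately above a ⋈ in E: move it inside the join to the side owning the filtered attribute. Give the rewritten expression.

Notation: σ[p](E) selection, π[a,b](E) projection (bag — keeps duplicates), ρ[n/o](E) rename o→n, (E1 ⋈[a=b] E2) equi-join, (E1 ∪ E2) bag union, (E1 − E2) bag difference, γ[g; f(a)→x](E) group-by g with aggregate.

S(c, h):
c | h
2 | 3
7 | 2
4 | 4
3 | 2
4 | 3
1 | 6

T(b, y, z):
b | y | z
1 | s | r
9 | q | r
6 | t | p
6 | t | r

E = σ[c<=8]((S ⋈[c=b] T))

σ filters on c, owned by the left side.
E' = (σ[c<=8](S) ⋈[c=b] T)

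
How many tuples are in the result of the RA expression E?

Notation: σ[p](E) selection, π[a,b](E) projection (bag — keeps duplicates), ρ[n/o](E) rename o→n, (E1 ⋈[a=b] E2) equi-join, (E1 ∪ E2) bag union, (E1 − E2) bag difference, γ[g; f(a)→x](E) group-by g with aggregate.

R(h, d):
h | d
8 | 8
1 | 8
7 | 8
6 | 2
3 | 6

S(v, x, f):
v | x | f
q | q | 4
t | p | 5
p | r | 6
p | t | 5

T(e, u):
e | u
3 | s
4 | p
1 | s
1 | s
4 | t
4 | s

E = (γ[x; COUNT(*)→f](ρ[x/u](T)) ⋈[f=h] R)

Per-node cardinality:
  T → 6
  ρ[x/u](T) → 6
  γ[x; COUNT(*)→f](ρ[x/u](T)) → 3
  R → 5
  (γ[x; COUNT(*)→f](ρ[x/u](T)) ⋈[f=h] R) → 2

|E| = 2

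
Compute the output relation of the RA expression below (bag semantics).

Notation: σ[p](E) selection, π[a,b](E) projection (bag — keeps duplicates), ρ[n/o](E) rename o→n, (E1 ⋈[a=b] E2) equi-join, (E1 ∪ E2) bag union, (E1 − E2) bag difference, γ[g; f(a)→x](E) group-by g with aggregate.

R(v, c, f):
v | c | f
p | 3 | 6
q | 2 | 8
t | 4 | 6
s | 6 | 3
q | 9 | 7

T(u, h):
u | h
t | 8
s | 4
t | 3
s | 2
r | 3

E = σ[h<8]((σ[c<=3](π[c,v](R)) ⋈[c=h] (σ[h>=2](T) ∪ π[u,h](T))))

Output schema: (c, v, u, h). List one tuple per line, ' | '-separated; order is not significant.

Per-node cardinality:
  R → 5
  π[c,v](R) → 5
  σ[c<=3](π[c,v](R)) → 2
  T → 5
  σ[h>=2](T) → 5
  T → 5
  π[u,h](T) → 5
  (σ[h>=2](T) ∪ π[u,h](T)) → 10
  (σ[c<=3](π[c,v](R)) ⋈[c=h] (σ[h>=2](T) ∪ π[u,h](T))) → 6
  σ[h<8]((σ[c<=3](π[c,v](R)) ⋈[c=h] (σ[h>=2](T) ∪ π[u,h](T)))) → 6

== RESULT ==
c | v | u | h
2 | q | s | 2
2 | q | s | 2
3 | p | r | 3
3 | p | r | 3
3 | p | t | 3
3 | p | t | 3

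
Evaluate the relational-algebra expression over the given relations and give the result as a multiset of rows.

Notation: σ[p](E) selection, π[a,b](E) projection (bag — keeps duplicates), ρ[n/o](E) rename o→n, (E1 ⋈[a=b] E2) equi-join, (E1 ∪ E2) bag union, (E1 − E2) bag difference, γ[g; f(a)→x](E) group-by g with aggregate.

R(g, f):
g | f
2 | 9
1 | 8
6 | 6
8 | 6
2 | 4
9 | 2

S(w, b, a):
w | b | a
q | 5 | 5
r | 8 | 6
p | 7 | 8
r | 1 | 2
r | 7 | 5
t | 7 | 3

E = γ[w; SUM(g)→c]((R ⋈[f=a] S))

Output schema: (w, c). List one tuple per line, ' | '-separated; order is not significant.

Per-node cardinality:
  R → 6
  S → 6
  (R ⋈[f=a] S) → 4
  γ[w; SUM(g)→c]((R ⋈[f=a] S)) → 2

== RESULT ==
w | c
p | 1
r | 23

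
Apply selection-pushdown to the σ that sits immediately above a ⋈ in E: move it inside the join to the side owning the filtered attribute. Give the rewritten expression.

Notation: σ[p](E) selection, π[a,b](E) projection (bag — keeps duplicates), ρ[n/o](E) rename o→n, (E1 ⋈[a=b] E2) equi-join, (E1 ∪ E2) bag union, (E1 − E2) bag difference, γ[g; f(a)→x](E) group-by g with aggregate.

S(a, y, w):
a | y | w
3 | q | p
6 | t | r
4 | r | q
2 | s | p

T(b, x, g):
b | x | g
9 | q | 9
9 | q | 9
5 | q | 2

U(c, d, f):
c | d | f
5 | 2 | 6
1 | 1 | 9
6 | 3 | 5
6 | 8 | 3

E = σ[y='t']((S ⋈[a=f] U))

σ filters on y, owned by the left side.
E' = (σ[y='t'](S) ⋈[a=f] U)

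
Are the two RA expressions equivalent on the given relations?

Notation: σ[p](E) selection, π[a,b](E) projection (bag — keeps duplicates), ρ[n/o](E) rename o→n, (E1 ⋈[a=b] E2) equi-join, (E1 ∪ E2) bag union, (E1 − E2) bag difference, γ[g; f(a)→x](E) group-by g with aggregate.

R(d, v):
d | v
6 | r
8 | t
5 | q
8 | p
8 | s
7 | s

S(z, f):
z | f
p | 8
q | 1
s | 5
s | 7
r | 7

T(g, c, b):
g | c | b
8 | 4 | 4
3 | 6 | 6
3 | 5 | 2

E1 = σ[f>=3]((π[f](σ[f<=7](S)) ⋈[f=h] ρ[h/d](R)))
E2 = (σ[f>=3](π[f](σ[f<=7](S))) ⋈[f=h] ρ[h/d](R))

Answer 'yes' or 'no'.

E1 subexpression sizes:
  S → 5
  σ[f<=7](S) → 4
  π[f](σ[f<=7](S)) → 4
  R → 6
  ρ[h/d](R) → 6
  (π[f](σ[f<=7](S)) ⋈[f=h] ρ[h/d](R)) → 3
  σ[f>=3]((π[f](σ[f<=7](S)) ⋈[f=h] ρ[h/d](R))) → 3
E2 subexpression sizes:
  S → 5
  σ[f<=7](S) → 4
  π[f](σ[f<=7](S)) → 4
  σ[f>=3](π[f](σ[f<=7](S))) → 3
  R → 6
  ρ[h/d](R) → 6
  (σ[f>=3](π[f](σ[f<=7](S))) ⋈[f=h] ρ[h/d](R)) → 3

E1 and E2 produce the same multiset:
f | h | v
5 | 5 | q
7 | 7 | s
7 | 7 | s

yes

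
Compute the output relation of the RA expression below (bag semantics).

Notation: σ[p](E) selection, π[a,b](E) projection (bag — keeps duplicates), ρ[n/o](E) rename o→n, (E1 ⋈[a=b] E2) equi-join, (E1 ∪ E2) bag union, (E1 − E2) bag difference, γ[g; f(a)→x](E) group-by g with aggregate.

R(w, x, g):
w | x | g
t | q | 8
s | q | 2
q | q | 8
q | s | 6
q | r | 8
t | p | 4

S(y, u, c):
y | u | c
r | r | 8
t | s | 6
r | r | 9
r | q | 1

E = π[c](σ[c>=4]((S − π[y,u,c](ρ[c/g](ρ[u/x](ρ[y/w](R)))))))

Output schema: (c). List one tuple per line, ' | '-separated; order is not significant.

Row counts bottom-up:
  S → 4
  R → 6
  ρ[y/w](R) → 6
  ρ[u/x](ρ[y/w](R)) → 6
  ρ[c/g](ρ[u/x](ρ[y/w](R))) → 6
  π[y,u,c](ρ[c/g](ρ[u/x](ρ[y/w](R)))) → 6
  (S − π[y,u,c](ρ[c/g](ρ[u/x](ρ[y/w](R))))) → 4
  σ[c>=4]((S − π[y,u,c](ρ[c/g](ρ[u/x](ρ[y/w](R)))))) → 3
  π[c](σ[c>=4]((S − π[y,u,c](ρ[c/g](ρ[u/x](ρ[y/w](R))))))) → 3

== RESULT ==
c
6
8
9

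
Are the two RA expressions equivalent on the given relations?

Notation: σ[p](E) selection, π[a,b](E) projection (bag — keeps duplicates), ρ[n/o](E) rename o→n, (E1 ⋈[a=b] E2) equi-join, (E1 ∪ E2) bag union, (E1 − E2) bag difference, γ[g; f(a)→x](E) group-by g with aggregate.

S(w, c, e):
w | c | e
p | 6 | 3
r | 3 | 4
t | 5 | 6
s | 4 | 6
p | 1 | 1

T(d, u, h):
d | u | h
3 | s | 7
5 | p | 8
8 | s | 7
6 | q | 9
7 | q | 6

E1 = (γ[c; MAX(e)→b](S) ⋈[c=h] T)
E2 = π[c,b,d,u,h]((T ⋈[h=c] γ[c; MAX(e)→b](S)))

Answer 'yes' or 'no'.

E1 subexpression sizes:
  S → 5
  γ[c; MAX(e)→b](S) → 5
  T → 5
  (γ[c; MAX(e)→b](S) ⋈[c=h] T) → 1
E2 subexpression sizes:
  T → 5
  S → 5
  γ[c; MAX(e)→b](S) → 5
  (T ⋈[h=c] γ[c; MAX(e)→b](S)) → 1
  π[c,b,d,u,h]((T ⋈[h=c] γ[c; MAX(e)→b](S))) → 1

E1 and E2 produce the same multiset:
c | b | d | u | h
6 | 3 | 7 | q | 6

yes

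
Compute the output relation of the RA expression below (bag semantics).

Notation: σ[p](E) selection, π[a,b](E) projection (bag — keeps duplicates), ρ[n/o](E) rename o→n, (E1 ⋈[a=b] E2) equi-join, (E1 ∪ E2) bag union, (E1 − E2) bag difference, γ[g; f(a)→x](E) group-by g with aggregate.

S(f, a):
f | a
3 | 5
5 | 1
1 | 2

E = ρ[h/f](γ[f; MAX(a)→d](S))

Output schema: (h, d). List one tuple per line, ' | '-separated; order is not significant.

Row counts bottom-up:
  S → 3
  γ[f; MAX(a)→d](S) → 3
  ρ[h/f](γ[f; MAX(a)→d](S)) → 3

== RESULT ==
h | d
1 | 2
3 | 5
5 | 1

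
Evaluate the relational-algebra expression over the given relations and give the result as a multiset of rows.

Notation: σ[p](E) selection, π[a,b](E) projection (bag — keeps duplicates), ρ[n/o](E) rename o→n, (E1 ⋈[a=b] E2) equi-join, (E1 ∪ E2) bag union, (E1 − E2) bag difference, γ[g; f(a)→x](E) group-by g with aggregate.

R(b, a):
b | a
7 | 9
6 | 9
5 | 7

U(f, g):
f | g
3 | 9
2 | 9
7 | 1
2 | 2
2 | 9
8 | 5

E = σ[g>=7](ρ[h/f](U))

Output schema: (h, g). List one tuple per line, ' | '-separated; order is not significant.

Per-node cardinality:
  U → 6
  ρ[h/f](U) → 6
  σ[g>=7](ρ[h/f](U)) → 3

== RESULT ==
h | g
2 | 9
2 | 9
3 | 9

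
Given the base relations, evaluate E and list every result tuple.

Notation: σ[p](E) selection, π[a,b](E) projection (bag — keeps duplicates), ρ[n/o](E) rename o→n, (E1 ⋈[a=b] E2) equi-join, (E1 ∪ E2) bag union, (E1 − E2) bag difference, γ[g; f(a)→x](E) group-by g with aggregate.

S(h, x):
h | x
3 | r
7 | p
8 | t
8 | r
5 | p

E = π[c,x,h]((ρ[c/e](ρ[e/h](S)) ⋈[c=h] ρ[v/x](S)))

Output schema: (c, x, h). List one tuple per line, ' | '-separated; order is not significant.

Subexpression sizes:
  S → 5
  ρ[e/h](S) → 5
  ρ[c/e](ρ[e/h](S)) → 5
  S → 5
  ρ[v/x](S) → 5
  (ρ[c/e](ρ[e/h](S)) ⋈[c=h] ρ[v/x](S)) → 7
  π[c,x,h]((ρ[c/e](ρ[e/h](S)) ⋈[c=h] ρ[v/x](S))) → 7

== RESULT ==
c | x | h
3 | r | 3
5 | p | 5
7 | p | 7
8 | r | 8
8 | r | 8
8 | t | 8
8 | t | 8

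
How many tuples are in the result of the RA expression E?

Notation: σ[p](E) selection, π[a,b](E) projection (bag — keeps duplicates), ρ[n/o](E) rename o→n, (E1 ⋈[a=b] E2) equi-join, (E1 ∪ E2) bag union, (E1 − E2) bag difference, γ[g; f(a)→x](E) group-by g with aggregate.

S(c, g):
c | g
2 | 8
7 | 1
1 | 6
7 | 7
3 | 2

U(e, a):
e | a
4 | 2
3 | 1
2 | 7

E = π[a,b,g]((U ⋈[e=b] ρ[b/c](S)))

Subexpression sizes:
  U → 3
  S → 5
  ρ[b/c](S) → 5
  (U ⋈[e=b] ρ[b/c](S)) → 2
  π[a,b,g]((U ⋈[e=b] ρ[b/c](S))) → 2

|E| = 2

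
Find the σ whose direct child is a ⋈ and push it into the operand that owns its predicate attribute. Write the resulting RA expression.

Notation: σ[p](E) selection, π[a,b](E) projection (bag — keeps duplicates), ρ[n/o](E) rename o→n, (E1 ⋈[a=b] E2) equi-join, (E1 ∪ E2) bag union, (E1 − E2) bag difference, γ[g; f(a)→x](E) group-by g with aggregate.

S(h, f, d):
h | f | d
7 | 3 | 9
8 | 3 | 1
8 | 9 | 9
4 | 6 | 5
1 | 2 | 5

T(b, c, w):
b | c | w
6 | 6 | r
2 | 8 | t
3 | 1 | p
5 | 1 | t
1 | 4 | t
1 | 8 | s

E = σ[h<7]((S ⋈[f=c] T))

σ filters on h, owned by the left side.
E' = (σ[h<7](S) ⋈[f=c] T)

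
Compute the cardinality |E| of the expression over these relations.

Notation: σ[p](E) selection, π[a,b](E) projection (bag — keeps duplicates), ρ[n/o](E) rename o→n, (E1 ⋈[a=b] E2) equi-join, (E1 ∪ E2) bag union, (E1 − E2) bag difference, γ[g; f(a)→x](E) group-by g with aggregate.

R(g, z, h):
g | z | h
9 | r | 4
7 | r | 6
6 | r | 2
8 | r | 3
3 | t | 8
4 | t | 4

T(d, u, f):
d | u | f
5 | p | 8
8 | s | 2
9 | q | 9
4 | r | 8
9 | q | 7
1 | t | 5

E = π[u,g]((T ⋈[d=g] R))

Row counts bottom-up:
  T → 6
  R → 6
  (T ⋈[d=g] R) → 4
  π[u,g]((T ⋈[d=g] R)) → 4

|E| = 4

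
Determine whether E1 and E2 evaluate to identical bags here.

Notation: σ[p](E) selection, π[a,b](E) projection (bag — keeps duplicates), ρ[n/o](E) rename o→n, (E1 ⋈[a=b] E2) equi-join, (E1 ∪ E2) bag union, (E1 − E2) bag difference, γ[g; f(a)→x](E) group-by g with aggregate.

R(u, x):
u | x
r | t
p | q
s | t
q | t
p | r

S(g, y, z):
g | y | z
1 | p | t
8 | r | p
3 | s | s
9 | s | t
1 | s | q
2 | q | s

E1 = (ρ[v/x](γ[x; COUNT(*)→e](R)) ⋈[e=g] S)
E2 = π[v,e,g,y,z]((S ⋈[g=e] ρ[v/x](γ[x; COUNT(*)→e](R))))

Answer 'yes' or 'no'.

E1 stepwise |·|:
  R → 5
  γ[x; COUNT(*)→e](R) → 3
  ρ[v/x](γ[x; COUNT(*)→e](R)) → 3
  S → 6
  (ρ[v/x](γ[x; COUNT(*)→e](R)) ⋈[e=g] S) → 5
E2 stepwise |·|:
  S → 6
  R → 5
  γ[x; COUNT(*)→e](R) → 3
  ρ[v/x](γ[x; COUNT(*)→e](R)) → 3
  (S ⋈[g=e] ρ[v/x](γ[x; COUNT(*)→e](R))) → 5
  π[v,e,g,y,z]((S ⋈[g=e] ρ[v/x](γ[x; COUNT(*)→e](R)))) → 5

E1 and E2 produce the same multiset:
v | e | g | y | z
q | 1 | 1 | p | t
q | 1 | 1 | s | q
r | 1 | 1 | p | t
r | 1 | 1 | s | q
t | 3 | 3 | s | s

yes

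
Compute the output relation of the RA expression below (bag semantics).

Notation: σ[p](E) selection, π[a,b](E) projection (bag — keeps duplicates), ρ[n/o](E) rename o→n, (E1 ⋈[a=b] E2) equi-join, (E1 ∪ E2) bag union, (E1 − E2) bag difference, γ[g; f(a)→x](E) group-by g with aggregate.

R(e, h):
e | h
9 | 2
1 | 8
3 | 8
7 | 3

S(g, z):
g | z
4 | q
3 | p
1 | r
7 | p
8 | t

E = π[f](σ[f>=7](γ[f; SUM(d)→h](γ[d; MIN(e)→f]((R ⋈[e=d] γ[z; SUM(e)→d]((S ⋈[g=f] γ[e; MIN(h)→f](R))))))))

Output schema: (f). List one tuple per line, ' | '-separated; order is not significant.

Per-node cardinality:
  R → 4
  S → 5
  R → 4
  γ[e; MIN(h)→f](R) → 4
  (S ⋈[g=f] γ[e; MIN(h)→f](R)) → 3
  γ[z; SUM(e)→d]((S ⋈[g=f] γ[e; MIN(h)→f](R))) → 2
  (R ⋈[e=d] γ[z; SUM(e)→d]((S ⋈[g=f] γ[e; MIN(h)→f](R)))) → 1
  γ[d; MIN(e)→f]((R ⋈[e=d] γ[z; SUM(e)→d]((S ⋈[g=f] γ[e; MIN(h)→f](R))))) → 1
  γ[f; SUM(d)→h](γ[d; MIN(e)→f]((R ⋈[e=d] γ[z; SUM(e)→d]((S ⋈[g=f] γ[e; MIN(h)→f](R)))))) → 1
  σ[f>=7](γ[f; SUM(d)→h](γ[d; MIN(e)→f]((R ⋈[e=d] γ[z; SUM(e)→d]((S ⋈[g=f] γ[e; MIN(h)→f](R))))))) → 1
  π[f](σ[f>=7](γ[f; SUM(d)→h](γ[d; MIN(e)→f]((R ⋈[e=d] γ[z; SUM(e)→d]((S ⋈[g=f] γ[e; MIN(h)→f](R)))))))) → 1

== RESULT ==
f
7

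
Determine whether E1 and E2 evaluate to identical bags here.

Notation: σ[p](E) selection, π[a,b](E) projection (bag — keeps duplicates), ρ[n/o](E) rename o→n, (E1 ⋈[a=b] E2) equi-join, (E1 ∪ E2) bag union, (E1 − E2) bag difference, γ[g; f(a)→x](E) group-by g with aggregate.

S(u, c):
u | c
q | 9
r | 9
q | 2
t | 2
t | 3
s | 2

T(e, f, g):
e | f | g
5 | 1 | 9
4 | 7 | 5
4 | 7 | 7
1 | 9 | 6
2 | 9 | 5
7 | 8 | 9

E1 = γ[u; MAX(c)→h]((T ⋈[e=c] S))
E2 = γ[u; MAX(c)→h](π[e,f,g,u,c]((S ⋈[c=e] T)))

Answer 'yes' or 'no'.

E1 row counts bottom-up:
  T → 6
  S → 6
  (T ⋈[e=c] S) → 3
  γ[u; MAX(c)→h]((T ⋈[e=c] S)) → 3
E2 row counts bottom-up:
  S → 6
  T → 6
  (S ⋈[c=e] T) → 3
  π[e,f,g,u,c]((S ⋈[c=e] T)) → 3
  γ[u; MAX(c)→h](π[e,f,g,u,c]((S ⋈[c=e] T))) → 3

E1 and E2 produce the same multiset:
u | h
q | 2
s | 2
t | 2

yes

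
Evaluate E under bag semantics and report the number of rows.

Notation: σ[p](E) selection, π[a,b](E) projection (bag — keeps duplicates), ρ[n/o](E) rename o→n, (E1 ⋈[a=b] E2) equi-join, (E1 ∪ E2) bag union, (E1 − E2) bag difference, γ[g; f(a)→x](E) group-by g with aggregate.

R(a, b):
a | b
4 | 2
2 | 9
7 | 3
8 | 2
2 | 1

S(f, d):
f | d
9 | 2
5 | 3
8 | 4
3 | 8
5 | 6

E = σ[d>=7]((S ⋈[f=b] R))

Stepwise |·|:
  S → 5
  R → 5
  (S ⋈[f=b] R) → 2
  σ[d>=7]((S ⋈[f=b] R)) → 1

|E| = 1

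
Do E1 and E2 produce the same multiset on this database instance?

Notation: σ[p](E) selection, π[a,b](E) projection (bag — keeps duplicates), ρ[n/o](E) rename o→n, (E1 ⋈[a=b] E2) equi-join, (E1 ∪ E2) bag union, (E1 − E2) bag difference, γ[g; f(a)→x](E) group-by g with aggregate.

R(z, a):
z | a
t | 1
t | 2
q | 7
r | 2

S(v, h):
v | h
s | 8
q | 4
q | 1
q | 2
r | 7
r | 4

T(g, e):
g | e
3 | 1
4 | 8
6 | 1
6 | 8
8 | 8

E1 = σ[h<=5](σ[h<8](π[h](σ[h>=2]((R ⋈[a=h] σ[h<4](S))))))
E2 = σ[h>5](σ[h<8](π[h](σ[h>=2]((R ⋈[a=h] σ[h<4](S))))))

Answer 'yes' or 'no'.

E1 stepwise |·|:
  R → 4
  S → 6
  σ[h<4](S) → 2
  (R ⋈[a=h] σ[h<4](S)) → 3
  σ[h>=2]((R ⋈[a=h] σ[h<4](S))) → 2
  π[h](σ[h>=2]((R ⋈[a=h] σ[h<4](S)))) → 2
  σ[h<8](π[h](σ[h>=2]((R ⋈[a=h] σ[h<4](S))))) → 2
  σ[h<=5](σ[h<8](π[h](σ[h>=2]((R ⋈[a=h] σ[h<4](S)))))) → 2
E2 stepwise |·|:
  R → 4
  S → 6
  σ[h<4](S) → 2
  (R ⋈[a=h] σ[h<4](S)) → 3
  σ[h>=2]((R ⋈[a=h] σ[h<4](S))) → 2
  π[h](σ[h>=2]((R ⋈[a=h] σ[h<4](S)))) → 2
  σ[h<8](π[h](σ[h>=2]((R ⋈[a=h] σ[h<4](S))))) → 2
  σ[h>5](σ[h<8](π[h](σ[h>=2]((R ⋈[a=h] σ[h<4](S)))))) → 0

E1 result:
h
2
2
E2 result:
h
(0 rows)
Witness: (2,) appears 2× in E1 but 0× in E2.

no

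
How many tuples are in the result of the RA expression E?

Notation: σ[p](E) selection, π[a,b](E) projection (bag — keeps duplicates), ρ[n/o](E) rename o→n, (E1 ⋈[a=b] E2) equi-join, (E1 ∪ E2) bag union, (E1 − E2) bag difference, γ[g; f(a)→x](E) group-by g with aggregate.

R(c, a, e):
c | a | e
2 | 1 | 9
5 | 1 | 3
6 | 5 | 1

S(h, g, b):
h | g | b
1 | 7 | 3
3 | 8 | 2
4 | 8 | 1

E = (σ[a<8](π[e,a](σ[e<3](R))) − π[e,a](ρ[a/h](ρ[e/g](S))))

Per-node cardinality:
  R → 3
  σ[e<3](R) → 1
  π[e,a](σ[e<3](R)) → 1
  σ[a<8](π[e,a](σ[e<3](R))) → 1
  S → 3
  ρ[e/g](S) → 3
  ρ[a/h](ρ[e/g](S)) → 3
  π[e,a](ρ[a/h](ρ[e/g](S))) → 3
  (σ[a<8](π[e,a](σ[e<3](R))) − π[e,a](ρ[a/h](ρ[e/g](S)))) → 1

|E| = 1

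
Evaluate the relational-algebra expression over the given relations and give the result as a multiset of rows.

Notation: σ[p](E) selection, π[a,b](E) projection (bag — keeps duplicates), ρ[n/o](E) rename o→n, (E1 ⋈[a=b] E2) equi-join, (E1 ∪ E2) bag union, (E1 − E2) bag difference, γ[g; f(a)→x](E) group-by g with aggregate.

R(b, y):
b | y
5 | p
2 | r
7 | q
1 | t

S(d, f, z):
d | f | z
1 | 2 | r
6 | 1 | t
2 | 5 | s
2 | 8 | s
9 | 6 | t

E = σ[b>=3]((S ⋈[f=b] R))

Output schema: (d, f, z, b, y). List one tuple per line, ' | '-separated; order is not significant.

Row counts bottom-up:
  S → 5
  R → 4
  (S ⋈[f=b] R) → 3
  σ[b>=3]((S ⋈[f=b] R)) → 1

== RESULT ==
d | f | z | b | y
2 | 5 | s | 5 | p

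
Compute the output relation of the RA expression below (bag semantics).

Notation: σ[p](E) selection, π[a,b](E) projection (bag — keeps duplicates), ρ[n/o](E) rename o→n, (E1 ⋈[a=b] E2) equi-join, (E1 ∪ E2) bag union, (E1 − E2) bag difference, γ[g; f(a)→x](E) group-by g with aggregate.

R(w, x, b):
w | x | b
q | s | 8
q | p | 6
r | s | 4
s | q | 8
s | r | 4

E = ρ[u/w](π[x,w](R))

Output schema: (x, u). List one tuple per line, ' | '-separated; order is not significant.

Subexpression sizes:
  R → 5
  π[x,w](R) → 5
  ρ[u/w](π[x,w](R)) → 5

== RESULT ==
x | u
p | q
q | s
r | s
s | q
s | r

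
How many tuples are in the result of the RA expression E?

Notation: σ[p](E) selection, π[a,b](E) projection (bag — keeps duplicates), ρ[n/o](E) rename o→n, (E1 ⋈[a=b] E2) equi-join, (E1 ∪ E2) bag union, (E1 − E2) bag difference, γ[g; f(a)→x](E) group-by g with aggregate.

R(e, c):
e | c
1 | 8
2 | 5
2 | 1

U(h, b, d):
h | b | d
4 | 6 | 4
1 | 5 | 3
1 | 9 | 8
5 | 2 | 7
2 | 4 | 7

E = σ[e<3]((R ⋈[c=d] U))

Row counts bottom-up:
  R → 3
  U → 5
  (R ⋈[c=d] U) → 1
  σ[e<3]((R ⋈[c=d] U)) → 1

|E| = 1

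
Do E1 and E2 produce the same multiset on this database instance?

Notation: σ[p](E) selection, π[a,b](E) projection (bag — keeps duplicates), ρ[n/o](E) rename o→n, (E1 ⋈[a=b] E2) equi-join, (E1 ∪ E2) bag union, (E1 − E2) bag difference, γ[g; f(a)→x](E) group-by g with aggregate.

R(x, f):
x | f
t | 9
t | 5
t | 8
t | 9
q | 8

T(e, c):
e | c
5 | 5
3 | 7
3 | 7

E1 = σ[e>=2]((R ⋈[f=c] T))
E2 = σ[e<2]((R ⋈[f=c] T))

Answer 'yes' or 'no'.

E1 subexpression sizes:
  R → 5
  T → 3
  (R ⋈[f=c] T) → 1
  σ[e>=2]((R ⋈[f=c] T)) → 1
E2 subexpression sizes:
  R → 5
  T → 3
  (R ⋈[f=c] T) → 1
  σ[e<2]((R ⋈[f=c] T)) → 0

E1 result:
x | f | e | c
t | 5 | 5 | 5
E2 result:
x | f | e | c
(0 rows)
Witness: ('t', 5, 5, 5) appears 1× in E1 but 0× in E2.

no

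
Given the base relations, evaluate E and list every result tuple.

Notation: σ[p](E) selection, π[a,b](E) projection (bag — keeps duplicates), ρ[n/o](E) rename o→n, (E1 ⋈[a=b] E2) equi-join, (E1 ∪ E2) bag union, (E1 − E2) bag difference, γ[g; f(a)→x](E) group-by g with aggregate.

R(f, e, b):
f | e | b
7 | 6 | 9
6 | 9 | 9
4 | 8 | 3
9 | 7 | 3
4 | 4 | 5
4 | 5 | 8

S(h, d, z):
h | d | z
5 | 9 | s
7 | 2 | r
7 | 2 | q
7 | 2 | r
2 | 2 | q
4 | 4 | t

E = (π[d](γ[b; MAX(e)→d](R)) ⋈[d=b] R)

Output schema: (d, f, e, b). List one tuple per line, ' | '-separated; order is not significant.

Subexpression sizes:
  R → 6
  γ[b; MAX(e)→d](R) → 4
  π[d](γ[b; MAX(e)→d](R)) → 4
  R → 6
  (π[d](γ[b; MAX(e)→d](R)) ⋈[d=b] R) → 4

== RESULT ==
d | f | e | b
5 | 4 | 4 | 5
8 | 4 | 5 | 8
9 | 6 | 9 | 9
9 | 7 | 6 | 9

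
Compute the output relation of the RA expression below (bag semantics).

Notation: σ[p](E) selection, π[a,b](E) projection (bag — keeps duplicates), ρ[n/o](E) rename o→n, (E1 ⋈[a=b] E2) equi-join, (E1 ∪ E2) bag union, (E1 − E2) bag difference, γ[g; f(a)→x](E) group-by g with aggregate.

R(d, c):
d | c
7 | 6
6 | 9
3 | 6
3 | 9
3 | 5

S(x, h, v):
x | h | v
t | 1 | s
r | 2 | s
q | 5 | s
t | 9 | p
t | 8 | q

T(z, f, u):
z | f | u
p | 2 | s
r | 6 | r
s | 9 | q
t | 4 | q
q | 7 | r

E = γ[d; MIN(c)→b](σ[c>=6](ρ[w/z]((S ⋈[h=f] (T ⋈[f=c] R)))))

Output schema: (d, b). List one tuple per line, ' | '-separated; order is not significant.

Per-node cardinality:
  S → 5
  T → 5
  R → 5
  (T ⋈[f=c] R) → 4
  (S ⋈[h=f] (T ⋈[f=c] R)) → 2
  ρ[w/z]((S ⋈[h=f] (T ⋈[f=c] R))) → 2
  σ[c>=6](ρ[w/z]((S ⋈[h=f] (T ⋈[f=c] R)))) → 2
  γ[d; MIN(c)→b](σ[c>=6](ρ[w/z]((S ⋈[h=f] (T ⋈[f=c] R))))) → 2

== RESULT ==
d | b
3 | 9
6 | 9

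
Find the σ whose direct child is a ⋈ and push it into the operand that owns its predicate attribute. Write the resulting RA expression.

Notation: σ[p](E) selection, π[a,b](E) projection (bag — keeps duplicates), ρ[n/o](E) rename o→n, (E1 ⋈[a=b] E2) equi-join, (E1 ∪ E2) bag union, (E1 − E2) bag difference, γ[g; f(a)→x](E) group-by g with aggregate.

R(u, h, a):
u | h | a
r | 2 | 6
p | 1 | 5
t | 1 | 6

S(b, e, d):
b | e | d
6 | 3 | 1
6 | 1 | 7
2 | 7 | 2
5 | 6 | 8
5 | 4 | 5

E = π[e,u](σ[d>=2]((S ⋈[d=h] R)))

σ filters on d, owned by the left side.
E' = π[e,u]((σ[d>=2](S) ⋈[d=h] R))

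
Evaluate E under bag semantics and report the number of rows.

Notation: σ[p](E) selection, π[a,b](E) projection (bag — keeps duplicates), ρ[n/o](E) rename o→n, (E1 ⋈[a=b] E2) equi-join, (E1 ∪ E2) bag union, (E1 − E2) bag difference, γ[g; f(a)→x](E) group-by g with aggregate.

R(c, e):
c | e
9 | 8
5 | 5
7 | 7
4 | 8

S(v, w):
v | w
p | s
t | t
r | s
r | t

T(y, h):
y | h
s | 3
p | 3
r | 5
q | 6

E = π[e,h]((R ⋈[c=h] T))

Per-node cardinality:
  R → 4
  T → 4
  (R ⋈[c=h] T) → 1
  π[e,h]((R ⋈[c=h] T)) → 1

|E| = 1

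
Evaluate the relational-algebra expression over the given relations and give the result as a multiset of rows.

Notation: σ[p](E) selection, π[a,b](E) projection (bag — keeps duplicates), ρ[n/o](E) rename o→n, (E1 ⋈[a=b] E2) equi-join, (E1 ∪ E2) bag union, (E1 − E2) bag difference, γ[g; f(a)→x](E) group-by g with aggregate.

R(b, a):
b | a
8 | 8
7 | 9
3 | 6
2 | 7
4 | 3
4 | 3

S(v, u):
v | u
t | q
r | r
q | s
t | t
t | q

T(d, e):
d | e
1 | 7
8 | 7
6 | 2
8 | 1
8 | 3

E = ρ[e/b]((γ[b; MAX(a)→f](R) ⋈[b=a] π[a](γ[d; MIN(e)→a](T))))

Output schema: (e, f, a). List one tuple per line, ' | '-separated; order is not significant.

Stepwise |·|:
  R → 6
  γ[b; MAX(a)→f](R) → 5
  T → 5
  γ[d; MIN(e)→a](T) → 3
  π[a](γ[d; MIN(e)→a](T)) → 3
  (γ[b; MAX(a)→f](R) ⋈[b=a] π[a](γ[d; MIN(e)→a](T))) → 2
  ρ[e/b]((γ[b; MAX(a)→f](R) ⋈[b=a] π[a](γ[d; MIN(e)→a](T)))) → 2

== RESULT ==
e | f | a
2 | 7 | 2
7 | 9 | 7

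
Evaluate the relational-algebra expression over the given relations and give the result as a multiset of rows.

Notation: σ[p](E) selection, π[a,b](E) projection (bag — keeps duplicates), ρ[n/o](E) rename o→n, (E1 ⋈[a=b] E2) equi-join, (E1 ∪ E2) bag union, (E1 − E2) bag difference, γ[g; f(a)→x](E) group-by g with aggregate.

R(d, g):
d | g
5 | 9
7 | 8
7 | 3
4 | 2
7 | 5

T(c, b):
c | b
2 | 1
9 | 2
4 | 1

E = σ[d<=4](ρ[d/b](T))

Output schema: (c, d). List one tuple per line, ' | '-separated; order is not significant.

Stepwise |·|:
  T → 3
  ρ[d/b](T) → 3
  σ[d<=4](ρ[d/b](T)) → 3

== RESULT ==
c | d
2 | 1
4 | 1
9 | 2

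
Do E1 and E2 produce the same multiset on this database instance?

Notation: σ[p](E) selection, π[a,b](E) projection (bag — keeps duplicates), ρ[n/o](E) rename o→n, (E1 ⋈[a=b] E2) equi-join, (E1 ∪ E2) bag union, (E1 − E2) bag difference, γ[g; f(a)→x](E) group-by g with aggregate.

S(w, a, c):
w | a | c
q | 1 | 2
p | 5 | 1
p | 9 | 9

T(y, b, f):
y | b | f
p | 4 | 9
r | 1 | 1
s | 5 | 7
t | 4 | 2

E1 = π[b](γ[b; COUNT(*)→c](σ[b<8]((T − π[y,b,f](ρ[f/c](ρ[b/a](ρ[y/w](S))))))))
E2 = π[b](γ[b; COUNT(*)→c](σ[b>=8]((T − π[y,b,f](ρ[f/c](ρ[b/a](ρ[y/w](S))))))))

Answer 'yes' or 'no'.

E1 row counts bottom-up:
  T → 4
  S → 3
  ρ[y/w](S) → 3
  ρ[b/a](ρ[y/w](S)) → 3
  ρ[f/c](ρ[b/a](ρ[y/w](S))) → 3
  π[y,b,f](ρ[f/c](ρ[b/a](ρ[y/w](S)))) → 3
  (T − π[y,b,f](ρ[f/c](ρ[b/a](ρ[y/w](S))))) → 4
  σ[b<8]((T − π[y,b,f](ρ[f/c](ρ[b/a](ρ[y/w](S)))))) → 4
  γ[b; COUNT(*)→c](σ[b<8]((T − π[y,b,f](ρ[f/c](ρ[b/a](ρ[y/w](S))))))) → 3
  π[b](γ[b; COUNT(*)→c](σ[b<8]((T − π[y,b,f](ρ[f/c](ρ[b/a](ρ[y/w](S)))))))) → 3
E2 row counts bottom-up:
  T → 4
  S → 3
  ρ[y/w](S) → 3
  ρ[b/a](ρ[y/w](S)) → 3
  ρ[f/c](ρ[b/a](ρ[y/w](S))) → 3
  π[y,b,f](ρ[f/c](ρ[b/a](ρ[y/w](S)))) → 3
  (T − π[y,b,f](ρ[f/c](ρ[b/a](ρ[y/w](S))))) → 4
  σ[b>=8]((T − π[y,b,f](ρ[f/c](ρ[b/a](ρ[y/w](S)))))) → 0
  γ[b; COUNT(*)→c](σ[b>=8]((T − π[y,b,f](ρ[f/c](ρ[b/a](ρ[y/w](S))))))) → 0
  π[b](γ[b; COUNT(*)→c](σ[b>=8]((T − π[y,b,f](ρ[f/c](ρ[b/a](ρ[y/w](S)))))))) → 0

E1 result:
b
1
4
5
E2 result:
b
(0 rows)
Witness: (1,) appears 1× in E1 but 0× in E2.

no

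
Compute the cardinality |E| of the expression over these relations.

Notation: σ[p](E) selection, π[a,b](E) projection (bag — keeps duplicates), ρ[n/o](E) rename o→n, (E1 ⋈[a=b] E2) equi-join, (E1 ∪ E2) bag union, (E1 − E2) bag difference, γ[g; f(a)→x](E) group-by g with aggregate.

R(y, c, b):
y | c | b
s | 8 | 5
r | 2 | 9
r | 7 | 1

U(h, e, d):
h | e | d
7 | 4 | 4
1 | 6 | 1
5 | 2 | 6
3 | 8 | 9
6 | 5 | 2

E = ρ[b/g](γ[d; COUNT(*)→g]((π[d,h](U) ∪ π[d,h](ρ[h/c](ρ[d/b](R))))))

Subexpression sizes:
  U → 5
  π[d,h](U) → 5
  R → 3
  ρ[d/b](R) → 3
  ρ[h/c](ρ[d/b](R)) → 3
  π[d,h](ρ[h/c](ρ[d/b](R))) → 3
  (π[d,h](U) ∪ π[d,h](ρ[h/c](ρ[d/b](R)))) → 8
  γ[d; COUNT(*)→g]((π[d,h](U) ∪ π[d,h](ρ[h/c](ρ[d/b](R))))) → 6
  ρ[b/g](γ[d; COUNT(*)→g]((π[d,h](U) ∪ π[d,h](ρ[h/c](ρ[d/b](R)))))) → 6

|E| = 6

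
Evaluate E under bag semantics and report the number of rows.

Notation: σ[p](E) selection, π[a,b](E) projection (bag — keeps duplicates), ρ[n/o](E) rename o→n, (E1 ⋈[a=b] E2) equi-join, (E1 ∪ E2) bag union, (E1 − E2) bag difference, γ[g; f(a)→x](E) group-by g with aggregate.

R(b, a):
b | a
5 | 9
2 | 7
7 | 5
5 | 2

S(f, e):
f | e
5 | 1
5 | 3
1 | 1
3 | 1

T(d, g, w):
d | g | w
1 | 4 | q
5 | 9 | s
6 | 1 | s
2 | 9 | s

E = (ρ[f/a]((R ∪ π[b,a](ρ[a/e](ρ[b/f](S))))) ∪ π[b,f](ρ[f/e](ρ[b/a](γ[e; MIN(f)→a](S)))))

Row counts bottom-up:
  R → 4
  S → 4
  ρ[b/f](S) → 4
  ρ[a/e](ρ[b/f](S)) → 4
  π[b,a](ρ[a/e](ρ[b/f](S))) → 4
  (R ∪ π[b,a](ρ[a/e](ρ[b/f](S)))) → 8
  ρ[f/a]((R ∪ π[b,a](ρ[a/e](ρ[b/f](S))))) → 8
  S → 4
  γ[e; MIN(f)→a](S) → 2
  ρ[b/a](γ[e; MIN(f)→a](S)) → 2
  ρ[f/e](ρ[b/a](γ[e; MIN(f)→a](S))) → 2
  π[b,f](ρ[f/e](ρ[b/a](γ[e; MIN(f)→a](S)))) → 2
  (ρ[f/a]((R ∪ π[b,a](ρ[a/e](ρ[b/f](S))))) ∪ π[b,f](ρ[f/e](ρ[b/a](γ[e; MIN(f)→a](S))))) → 10

|E| = 10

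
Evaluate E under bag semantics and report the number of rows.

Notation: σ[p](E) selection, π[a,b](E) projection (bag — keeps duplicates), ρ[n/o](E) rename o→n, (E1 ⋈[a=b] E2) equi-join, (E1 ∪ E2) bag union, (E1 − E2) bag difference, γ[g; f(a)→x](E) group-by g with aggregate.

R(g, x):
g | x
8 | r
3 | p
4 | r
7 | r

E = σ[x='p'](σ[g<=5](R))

Subexpression sizes:
  R → 4
  σ[g<=5](R) → 2
  σ[x='p'](σ[g<=5](R)) → 1

|E| = 1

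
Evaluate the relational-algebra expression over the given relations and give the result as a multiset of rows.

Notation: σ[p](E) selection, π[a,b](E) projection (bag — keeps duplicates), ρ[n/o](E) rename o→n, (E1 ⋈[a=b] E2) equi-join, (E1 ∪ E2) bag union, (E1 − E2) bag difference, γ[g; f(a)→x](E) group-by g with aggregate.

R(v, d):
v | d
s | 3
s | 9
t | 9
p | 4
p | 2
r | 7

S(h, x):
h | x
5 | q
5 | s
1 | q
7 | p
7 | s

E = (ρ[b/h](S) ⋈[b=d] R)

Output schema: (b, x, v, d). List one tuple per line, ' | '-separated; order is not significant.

Per-node cardinality:
  S → 5
  ρ[b/h](S) → 5
  R → 6
  (ρ[b/h](S) ⋈[b=d] R) → 2

== RESULT ==
b | x | v | d
7 | p | r | 7
7 | s | r | 7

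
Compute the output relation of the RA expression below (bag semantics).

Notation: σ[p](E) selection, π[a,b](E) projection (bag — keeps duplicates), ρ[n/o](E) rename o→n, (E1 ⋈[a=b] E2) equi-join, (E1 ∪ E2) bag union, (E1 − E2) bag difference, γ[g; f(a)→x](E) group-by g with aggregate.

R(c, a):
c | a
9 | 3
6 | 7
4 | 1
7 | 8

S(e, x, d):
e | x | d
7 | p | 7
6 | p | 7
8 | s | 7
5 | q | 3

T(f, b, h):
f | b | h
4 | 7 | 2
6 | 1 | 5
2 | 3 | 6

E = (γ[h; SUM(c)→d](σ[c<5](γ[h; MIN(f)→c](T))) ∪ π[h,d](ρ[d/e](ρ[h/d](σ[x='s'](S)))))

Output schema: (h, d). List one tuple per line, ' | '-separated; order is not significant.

Subexpression sizes:
  T → 3
  γ[h; MIN(f)→c](T) → 3
  σ[c<5](γ[h; MIN(f)→c](T)) → 2
  γ[h; SUM(c)→d](σ[c<5](γ[h; MIN(f)→c](T))) → 2
  S → 4
  σ[x='s'](S) → 1
  ρ[h/d](σ[x='s'](S)) → 1
  ρ[d/e](ρ[h/d](σ[x='s'](S))) → 1
  π[h,d](ρ[d/e](ρ[h/d](σ[x='s'](S)))) → 1
  (γ[h; SUM(c)→d](σ[c<5](γ[h; MIN(f)→c](T))) ∪ π[h,d](ρ[d/e](ρ[h/d](σ[x='s'](S))))) → 3

== RESULT ==
h | d
2 | 4
6 | 2
7 | 8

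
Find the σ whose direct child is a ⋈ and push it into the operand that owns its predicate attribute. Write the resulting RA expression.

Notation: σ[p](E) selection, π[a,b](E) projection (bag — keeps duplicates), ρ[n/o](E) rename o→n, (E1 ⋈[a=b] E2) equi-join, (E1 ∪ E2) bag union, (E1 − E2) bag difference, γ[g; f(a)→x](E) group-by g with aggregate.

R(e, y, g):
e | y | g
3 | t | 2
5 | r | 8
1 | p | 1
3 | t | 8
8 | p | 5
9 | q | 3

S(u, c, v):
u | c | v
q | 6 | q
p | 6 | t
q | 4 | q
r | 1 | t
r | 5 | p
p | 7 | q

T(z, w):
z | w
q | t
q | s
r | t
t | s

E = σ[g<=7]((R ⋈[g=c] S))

σ filters on g, owned by the left side.
E' = (σ[g<=7](R) ⋈[g=c] S)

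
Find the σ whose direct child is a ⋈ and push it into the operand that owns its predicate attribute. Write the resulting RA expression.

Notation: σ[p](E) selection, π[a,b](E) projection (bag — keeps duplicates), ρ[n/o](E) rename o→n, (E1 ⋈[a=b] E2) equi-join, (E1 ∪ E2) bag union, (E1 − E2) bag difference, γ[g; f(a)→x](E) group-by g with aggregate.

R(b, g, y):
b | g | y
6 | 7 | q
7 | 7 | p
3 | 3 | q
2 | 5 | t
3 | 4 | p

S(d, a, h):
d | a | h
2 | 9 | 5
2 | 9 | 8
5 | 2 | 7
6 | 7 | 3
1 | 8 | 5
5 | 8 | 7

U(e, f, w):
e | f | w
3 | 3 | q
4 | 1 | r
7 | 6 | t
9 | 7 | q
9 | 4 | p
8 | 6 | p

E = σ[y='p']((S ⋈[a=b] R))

σ filters on y, owned by the right side.
E' = (S ⋈[a=b] σ[y='p'](R))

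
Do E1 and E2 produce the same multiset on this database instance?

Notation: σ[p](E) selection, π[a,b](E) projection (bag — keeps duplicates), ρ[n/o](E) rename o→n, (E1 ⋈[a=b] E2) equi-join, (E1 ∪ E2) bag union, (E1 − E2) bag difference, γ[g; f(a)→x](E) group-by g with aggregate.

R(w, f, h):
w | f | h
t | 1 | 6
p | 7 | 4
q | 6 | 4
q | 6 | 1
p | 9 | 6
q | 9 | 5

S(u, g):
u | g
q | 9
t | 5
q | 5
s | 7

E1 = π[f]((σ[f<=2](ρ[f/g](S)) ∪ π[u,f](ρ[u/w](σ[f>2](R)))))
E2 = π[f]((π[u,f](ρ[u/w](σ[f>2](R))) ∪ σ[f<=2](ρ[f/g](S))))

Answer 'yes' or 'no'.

E1 subexpression sizes:
  S → 4
  ρ[f/g](S) → 4
  σ[f<=2](ρ[f/g](S)) → 0
  R → 6
  σ[f>2](R) → 5
  ρ[u/w](σ[f>2](R)) → 5
  π[u,f](ρ[u/w](σ[f>2](R))) → 5
  (σ[f<=2](ρ[f/g](S)) ∪ π[u,f](ρ[u/w](σ[f>2](R)))) → 5
  π[f]((σ[f<=2](ρ[f/g](S)) ∪ π[u,f](ρ[u/w](σ[f>2](R))))) → 5
E2 subexpression sizes:
  R → 6
  σ[f>2](R) → 5
  ρ[u/w](σ[f>2](R)) → 5
  π[u,f](ρ[u/w](σ[f>2](R))) → 5
  S → 4
  ρ[f/g](S) → 4
  σ[f<=2](ρ[f/g](S)) → 0
  (π[u,f](ρ[u/w](σ[f>2](R))) ∪ σ[f<=2](ρ[f/g](S))) → 5
  π[f]((π[u,f](ρ[u/w](σ[f>2](R))) ∪ σ[f<=2](ρ[f/g](S)))) → 5

E1 and E2 produce the same multiset:
f
6
6
7
9
9

yes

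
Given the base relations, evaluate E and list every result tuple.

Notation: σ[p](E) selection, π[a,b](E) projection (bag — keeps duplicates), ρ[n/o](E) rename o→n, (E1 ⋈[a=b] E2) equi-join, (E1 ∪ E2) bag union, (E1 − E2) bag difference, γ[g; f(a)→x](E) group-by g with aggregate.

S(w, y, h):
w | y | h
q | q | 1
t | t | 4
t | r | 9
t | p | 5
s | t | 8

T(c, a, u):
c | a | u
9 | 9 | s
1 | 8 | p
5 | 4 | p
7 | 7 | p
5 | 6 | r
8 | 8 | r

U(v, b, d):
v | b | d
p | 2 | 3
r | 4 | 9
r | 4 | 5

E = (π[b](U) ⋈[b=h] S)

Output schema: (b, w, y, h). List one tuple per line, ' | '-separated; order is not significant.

Subexpression sizes:
  U → 3
  π[b](U) → 3
  S → 5
  (π[b](U) ⋈[b=h] S) → 2

== RESULT ==
b | w | y | h
4 | t | t | 4
4 | t | t | 4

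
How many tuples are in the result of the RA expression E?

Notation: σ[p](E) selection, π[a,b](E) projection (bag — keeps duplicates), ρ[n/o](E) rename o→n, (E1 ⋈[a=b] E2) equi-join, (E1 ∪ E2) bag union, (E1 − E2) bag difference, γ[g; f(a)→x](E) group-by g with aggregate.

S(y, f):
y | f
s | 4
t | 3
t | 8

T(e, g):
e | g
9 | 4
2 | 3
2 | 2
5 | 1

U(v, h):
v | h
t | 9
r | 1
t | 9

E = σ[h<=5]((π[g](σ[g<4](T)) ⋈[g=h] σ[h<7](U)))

Subexpression sizes:
  T → 4
  σ[g<4](T) → 3
  π[g](σ[g<4](T)) → 3
  U → 3
  σ[h<7](U) → 1
  (π[g](σ[g<4](T)) ⋈[g=h] σ[h<7](U)) → 1
  σ[h<=5]((π[g](σ[g<4](T)) ⋈[g=h] σ[h<7](U))) → 1

|E| = 1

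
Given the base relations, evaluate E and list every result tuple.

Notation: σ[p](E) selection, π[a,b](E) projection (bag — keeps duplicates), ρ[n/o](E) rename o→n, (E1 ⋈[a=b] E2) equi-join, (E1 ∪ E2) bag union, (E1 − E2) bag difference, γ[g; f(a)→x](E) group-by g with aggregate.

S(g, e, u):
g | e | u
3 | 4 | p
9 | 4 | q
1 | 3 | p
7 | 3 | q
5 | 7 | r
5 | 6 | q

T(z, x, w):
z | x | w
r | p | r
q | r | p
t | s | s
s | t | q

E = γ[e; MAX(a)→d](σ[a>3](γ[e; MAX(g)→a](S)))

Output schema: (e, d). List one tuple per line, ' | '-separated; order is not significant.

Subexpression sizes:
  S → 6
  γ[e; MAX(g)→a](S) → 4
  σ[a>3](γ[e; MAX(g)→a](S)) → 4
  γ[e; MAX(a)→d](σ[a>3](γ[e; MAX(g)→a](S))) → 4

== RESULT ==
e | d
3 | 7
4 | 9
6 | 5
7 | 5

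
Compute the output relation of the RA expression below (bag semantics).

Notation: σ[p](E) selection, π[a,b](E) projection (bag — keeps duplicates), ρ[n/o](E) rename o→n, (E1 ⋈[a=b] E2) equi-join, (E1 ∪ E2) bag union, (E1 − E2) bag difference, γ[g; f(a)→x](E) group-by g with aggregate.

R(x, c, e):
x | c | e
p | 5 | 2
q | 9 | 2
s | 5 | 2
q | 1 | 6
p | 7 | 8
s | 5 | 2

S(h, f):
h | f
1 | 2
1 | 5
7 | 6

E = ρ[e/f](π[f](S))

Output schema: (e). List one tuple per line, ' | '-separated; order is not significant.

Per-node cardinality:
  S → 3
  π[f](S) → 3
  ρ[e/f](π[f](S)) → 3

== RESULT ==
e
2
5
6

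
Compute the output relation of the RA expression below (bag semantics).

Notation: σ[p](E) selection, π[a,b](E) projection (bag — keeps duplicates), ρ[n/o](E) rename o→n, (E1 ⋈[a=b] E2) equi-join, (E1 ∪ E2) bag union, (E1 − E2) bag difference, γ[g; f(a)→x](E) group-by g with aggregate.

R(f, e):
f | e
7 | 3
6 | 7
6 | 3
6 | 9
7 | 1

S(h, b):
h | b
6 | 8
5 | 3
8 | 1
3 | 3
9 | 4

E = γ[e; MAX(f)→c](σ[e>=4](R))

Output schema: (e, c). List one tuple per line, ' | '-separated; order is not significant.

Per-node cardinality:
  R → 5
  σ[e>=4](R) → 2
  γ[e; MAX(f)→c](σ[e>=4](R)) → 2

== RESULT ==
e | c
7 | 6
9 | 6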